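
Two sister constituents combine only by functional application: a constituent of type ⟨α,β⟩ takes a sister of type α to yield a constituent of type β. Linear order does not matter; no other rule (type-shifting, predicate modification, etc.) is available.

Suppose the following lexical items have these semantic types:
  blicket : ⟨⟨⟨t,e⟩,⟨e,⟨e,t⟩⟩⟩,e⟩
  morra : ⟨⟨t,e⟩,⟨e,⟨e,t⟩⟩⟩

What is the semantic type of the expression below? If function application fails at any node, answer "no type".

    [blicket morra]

[blicket morra]: ⟨⟨⟨t,e⟩,⟨e,⟨e,t⟩⟩⟩,e⟩ applied to ⟨⟨t,e⟩,⟨e,⟨e,t⟩⟩⟩ yields e.

e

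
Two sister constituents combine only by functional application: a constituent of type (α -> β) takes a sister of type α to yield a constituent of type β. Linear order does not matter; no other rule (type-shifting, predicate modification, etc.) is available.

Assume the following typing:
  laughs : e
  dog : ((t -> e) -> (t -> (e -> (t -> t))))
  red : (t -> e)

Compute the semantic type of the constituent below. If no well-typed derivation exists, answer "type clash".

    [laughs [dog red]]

[dog red]: functor dog : ((t -> e) -> (t -> (e -> (t -> t)))), argument red : (t -> e); result (t -> (e -> (t -> t))).
At [laughs [dog red]]: neither e nor (t -> (e -> (t -> t))) can take the other as argument; the node is ill-typed.

type clash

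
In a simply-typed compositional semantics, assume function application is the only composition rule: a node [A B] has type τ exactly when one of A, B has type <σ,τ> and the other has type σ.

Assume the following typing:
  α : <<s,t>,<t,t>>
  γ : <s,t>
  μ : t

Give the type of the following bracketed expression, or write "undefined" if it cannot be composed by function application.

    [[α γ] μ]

t

[α γ]: α is <<s,t>,<t,t>>, γ is <s,t>; result <t,t>.
[[α γ] μ]: [α γ] is <t,t>, μ is t; result t.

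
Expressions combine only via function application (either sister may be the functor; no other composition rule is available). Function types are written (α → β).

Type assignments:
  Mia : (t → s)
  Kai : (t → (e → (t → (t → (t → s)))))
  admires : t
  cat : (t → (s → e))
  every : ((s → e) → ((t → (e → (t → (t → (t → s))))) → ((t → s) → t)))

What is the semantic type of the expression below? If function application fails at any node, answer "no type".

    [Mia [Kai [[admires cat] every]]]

t

[admires cat]: cat is (t → (s → e)), admires is t; result (s → e).
[[admires cat] every]: every is ((s → e) → ((t → (e → (t → (t → (t → s))))) → ((t → s) → t))), [admires cat] is (s → e); result ((t → (e → (t → (t → (t → s))))) → ((t → s) → t)).
[Kai [[admires cat] every]]: [[admires cat] every] is ((t → (e → (t → (t → (t → s))))) → ((t → s) → t)), Kai is (t → (e → (t → (t → (t → s))))); result ((t → s) → t).
[Mia [Kai [[admires cat] every]]]: [Kai [[admires cat] every]] is ((t → s) → t), Mia is (t → s); result t.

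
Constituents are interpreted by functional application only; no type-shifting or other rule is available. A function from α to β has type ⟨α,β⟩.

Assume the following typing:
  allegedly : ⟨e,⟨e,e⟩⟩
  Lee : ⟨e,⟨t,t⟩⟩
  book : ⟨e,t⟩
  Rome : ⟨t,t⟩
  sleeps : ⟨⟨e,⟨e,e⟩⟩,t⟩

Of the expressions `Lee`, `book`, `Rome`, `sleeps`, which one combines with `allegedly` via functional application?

sleeps

Lee : ⟨e,⟨t,t⟩⟩ — neither side's domain matches the other.
book : ⟨e,t⟩ — neither side's domain matches the other.
Rome : ⟨t,t⟩ — neither side's domain matches the other.
sleeps — combines: sleeps : ⟨⟨e,⟨e,e⟩⟩,t⟩ takes allegedly : ⟨e,⟨e,e⟩⟩ as argument, giving t.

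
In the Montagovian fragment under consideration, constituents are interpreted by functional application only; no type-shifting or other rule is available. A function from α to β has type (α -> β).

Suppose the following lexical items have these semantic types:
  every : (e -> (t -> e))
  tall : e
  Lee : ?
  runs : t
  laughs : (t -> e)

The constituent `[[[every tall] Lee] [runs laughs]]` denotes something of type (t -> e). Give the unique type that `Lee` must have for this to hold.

((t -> e) -> (e -> (t -> e)))

[[[every tall] Lee] [runs laughs]] is required to be (t -> e). [runs laughs] : e cannot yield (t -> e) as functor, so [[every tall] Lee] : (e -> (t -> e)).
[[every tall] Lee] is required to be (e -> (t -> e)). [every tall] : (t -> e) cannot yield (e -> (t -> e)) as functor, so Lee : ((t -> e) -> (e -> (t -> e))).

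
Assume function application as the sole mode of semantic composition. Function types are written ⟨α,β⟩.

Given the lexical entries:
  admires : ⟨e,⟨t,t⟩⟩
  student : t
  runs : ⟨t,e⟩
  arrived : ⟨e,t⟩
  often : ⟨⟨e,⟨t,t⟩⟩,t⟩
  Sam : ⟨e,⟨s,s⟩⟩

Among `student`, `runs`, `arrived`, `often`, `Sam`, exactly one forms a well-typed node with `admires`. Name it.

student : t — does not combine with admires.
runs : ⟨t,e⟩ — does not combine with admires.
arrived : ⟨e,t⟩ — does not combine with admires.
often — combines: often : ⟨⟨e,⟨t,t⟩⟩,t⟩ takes admires : ⟨e,⟨t,t⟩⟩ as argument, giving t.
Sam : ⟨e,⟨s,s⟩⟩ — does not combine with admires.

often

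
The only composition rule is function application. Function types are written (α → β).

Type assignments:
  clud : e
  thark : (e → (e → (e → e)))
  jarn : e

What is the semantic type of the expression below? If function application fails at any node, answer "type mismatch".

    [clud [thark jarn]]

(e → e)

[thark jarn]: functor thark : (e → (e → (e → e))), argument jarn : e; result (e → (e → e)).
[clud [thark jarn]]: functor [thark jarn] : (e → (e → e)), argument clud : e; result (e → e).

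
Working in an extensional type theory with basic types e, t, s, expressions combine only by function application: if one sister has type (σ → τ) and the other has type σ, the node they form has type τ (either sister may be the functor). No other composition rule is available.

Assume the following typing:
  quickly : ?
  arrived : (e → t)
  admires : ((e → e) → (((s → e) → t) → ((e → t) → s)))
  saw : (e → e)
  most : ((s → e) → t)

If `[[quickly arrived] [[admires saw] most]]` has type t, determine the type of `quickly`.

((e → t) → (((e → t) → s) → t))

At [[quickly arrived] [[admires saw] most]] (required: t): [[admires saw] most] is ((e → t) → s), which is not a function with range t; hence [quickly arrived] is the functor — type (((e → t) → s) → t).
At [quickly arrived] (required: (((e → t) → s) → t)): arrived is (e → t), which is not a function with range (((e → t) → s) → t); hence quickly is the functor — type ((e → t) → (((e → t) → s) → t)).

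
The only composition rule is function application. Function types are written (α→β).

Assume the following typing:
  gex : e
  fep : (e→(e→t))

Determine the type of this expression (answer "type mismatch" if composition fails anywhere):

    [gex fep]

[gex fep]: (e→(e→t)) applied to e yields (e→t).

(e→t)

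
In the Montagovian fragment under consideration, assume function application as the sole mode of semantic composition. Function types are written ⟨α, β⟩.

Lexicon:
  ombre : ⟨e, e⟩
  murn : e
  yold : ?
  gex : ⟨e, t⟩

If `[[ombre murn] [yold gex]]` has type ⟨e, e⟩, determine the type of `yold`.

At [[ombre murn] [yold gex]] (required: ⟨e, e⟩): [ombre murn] is e, which is not a function with range ⟨e, e⟩; hence [yold gex] is the functor — type ⟨e, ⟨e, e⟩⟩.
At [yold gex] (required: ⟨e, ⟨e, e⟩⟩): gex is ⟨e, t⟩, which is not a function with range ⟨e, ⟨e, e⟩⟩; hence yold is the functor — type ⟨⟨e, t⟩, ⟨e, ⟨e, e⟩⟩⟩.

⟨⟨e, t⟩, ⟨e, ⟨e, e⟩⟩⟩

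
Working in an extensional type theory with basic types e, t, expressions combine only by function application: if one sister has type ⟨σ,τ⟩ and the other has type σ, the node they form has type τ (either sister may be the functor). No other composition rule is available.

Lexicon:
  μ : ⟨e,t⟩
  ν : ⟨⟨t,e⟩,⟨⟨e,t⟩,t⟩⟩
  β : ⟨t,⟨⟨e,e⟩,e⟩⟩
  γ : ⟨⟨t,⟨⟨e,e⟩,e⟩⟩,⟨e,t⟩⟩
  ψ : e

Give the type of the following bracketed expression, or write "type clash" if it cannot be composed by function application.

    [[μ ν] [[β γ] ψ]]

type clash

[μ ν]: ⟨e,t⟩ and ⟨⟨t,e⟩,⟨⟨e,t⟩,t⟩⟩ cannot combine by function application — type clash.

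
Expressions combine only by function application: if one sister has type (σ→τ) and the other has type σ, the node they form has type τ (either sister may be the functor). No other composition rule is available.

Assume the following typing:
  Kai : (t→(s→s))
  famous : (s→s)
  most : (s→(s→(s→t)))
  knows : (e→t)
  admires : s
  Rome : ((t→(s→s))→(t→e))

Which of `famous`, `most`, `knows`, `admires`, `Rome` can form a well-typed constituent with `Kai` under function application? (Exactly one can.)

Rome

famous : (s→s) — neither side's domain matches the other.
most : (s→(s→(s→t))) — neither side's domain matches the other.
knows : (e→t) — neither side's domain matches the other.
admires : s — neither side's domain matches the other.
Rome — combines: Rome : ((t→(s→s))→(t→e)) takes Kai : (t→(s→s)) as argument, giving (t→e).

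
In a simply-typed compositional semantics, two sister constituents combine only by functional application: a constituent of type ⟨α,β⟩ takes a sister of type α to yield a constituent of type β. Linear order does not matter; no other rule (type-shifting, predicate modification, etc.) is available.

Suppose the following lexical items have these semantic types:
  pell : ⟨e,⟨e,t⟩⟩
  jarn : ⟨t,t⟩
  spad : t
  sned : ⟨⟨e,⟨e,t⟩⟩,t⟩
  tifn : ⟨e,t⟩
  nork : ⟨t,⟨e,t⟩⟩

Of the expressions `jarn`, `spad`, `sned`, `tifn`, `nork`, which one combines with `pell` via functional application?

jarn : ⟨t,t⟩ — neither side's domain matches the other.
spad : t — neither side's domain matches the other.
sned — combines: sned : ⟨⟨e,⟨e,t⟩⟩,t⟩ takes pell : ⟨e,⟨e,t⟩⟩ as argument, giving t.
tifn : ⟨e,t⟩ — neither side's domain matches the other.
nork : ⟨t,⟨e,t⟩⟩ — neither side's domain matches the other.

sned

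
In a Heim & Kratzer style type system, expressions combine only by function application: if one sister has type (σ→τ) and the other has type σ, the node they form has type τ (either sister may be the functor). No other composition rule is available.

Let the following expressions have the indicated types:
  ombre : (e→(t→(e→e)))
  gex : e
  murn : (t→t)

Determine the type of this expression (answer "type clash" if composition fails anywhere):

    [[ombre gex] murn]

[ombre gex] — ombre of type (e→(t→(e→e))) combines with gex of type e: type (t→(e→e)).
At [[ombre gex] murn]: neither (t→(e→e)) nor (t→t) can take the other as argument; the node is ill-typed.

type clash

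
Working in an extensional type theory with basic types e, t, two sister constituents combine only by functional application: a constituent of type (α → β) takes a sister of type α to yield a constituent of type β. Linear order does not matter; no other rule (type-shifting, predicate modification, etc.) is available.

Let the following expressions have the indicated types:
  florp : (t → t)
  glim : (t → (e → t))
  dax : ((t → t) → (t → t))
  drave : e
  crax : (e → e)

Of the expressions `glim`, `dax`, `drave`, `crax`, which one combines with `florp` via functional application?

dax

glim : (t → (e → t)) — no; florp wants t, and glim wants t.
dax — combines: dax : ((t → t) → (t → t)) takes florp : (t → t) as argument, giving (t → t).
drave : e — no; florp wants t, and drave wants nothing (atomic).
crax : (e → e) — no; florp wants t, and crax wants e.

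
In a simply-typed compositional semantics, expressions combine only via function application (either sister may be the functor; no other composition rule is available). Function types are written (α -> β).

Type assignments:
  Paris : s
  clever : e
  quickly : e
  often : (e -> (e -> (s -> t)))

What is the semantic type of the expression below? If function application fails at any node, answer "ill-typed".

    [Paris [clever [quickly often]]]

t

[quickly often] — often of type (e -> (e -> (s -> t))) combines with quickly of type e: type (e -> (s -> t)).
[clever [quickly often]] — [quickly often] of type (e -> (s -> t)) combines with clever of type e: type (s -> t).
[Paris [clever [quickly often]]] — [clever [quickly often]] of type (s -> t) combines with Paris of type s: type t.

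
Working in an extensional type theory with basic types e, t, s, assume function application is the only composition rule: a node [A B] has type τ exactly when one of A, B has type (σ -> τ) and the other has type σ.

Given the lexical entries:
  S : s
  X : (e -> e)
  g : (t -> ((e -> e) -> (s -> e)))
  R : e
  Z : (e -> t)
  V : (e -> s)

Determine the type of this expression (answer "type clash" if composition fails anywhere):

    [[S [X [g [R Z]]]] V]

s

[R Z] — Z of type (e -> t) combines with R of type e: type t.
[g [R Z]] — g of type (t -> ((e -> e) -> (s -> e))) combines with [R Z] of type t: type ((e -> e) -> (s -> e)).
[X [g [R Z]]] — [g [R Z]] of type ((e -> e) -> (s -> e)) combines with X of type (e -> e): type (s -> e).
[S [X [g [R Z]]]] — [X [g [R Z]]] of type (s -> e) combines with S of type s: type e.
[[S [X [g [R Z]]]] V] — V of type (e -> s) combines with [S [X [g [R Z]]]] of type e: type s.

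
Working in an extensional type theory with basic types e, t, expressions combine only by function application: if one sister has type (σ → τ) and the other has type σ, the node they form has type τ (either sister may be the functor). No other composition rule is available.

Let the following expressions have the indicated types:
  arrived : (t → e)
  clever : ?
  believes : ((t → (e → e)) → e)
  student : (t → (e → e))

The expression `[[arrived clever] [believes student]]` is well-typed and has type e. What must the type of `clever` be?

((t → e) → (e → e))

[[arrived clever] [believes student]] is required to be e. [believes student] : e cannot yield e as functor, so [arrived clever] : (e → e).
[arrived clever] is required to be (e → e). arrived : (t → e) cannot yield (e → e) as functor, so clever : ((t → e) → (e → e)).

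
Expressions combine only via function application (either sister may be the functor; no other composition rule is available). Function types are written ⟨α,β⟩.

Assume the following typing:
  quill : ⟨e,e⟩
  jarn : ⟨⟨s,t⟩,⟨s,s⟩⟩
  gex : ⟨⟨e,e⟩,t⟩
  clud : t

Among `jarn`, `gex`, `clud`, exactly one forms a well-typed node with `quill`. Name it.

jarn : ⟨⟨s,t⟩,⟨s,s⟩⟩ — neither side's domain matches the other.
gex — combines: gex : ⟨⟨e,e⟩,t⟩ takes quill : ⟨e,e⟩ as argument, giving t.
clud : t — neither side's domain matches the other.

gex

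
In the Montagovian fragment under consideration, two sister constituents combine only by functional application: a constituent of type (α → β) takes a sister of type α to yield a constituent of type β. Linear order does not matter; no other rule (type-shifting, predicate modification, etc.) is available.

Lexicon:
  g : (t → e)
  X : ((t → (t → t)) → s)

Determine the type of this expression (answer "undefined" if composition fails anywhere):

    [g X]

[g X]: (t → e) with ((t → (t → t)) → s) — neither is a function whose domain matches the other; composition fails here.

undefined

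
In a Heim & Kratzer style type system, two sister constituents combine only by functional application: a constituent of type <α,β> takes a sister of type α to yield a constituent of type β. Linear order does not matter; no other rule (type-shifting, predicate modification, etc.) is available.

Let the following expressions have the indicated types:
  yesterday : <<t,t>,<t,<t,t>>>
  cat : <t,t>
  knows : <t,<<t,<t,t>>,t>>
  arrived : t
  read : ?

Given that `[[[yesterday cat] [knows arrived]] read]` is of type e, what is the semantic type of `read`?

For [[[yesterday cat] [knows arrived]] read] to have type e with [[yesterday cat] [knows arrived]] of type t, read must be the function: read : <t,e>.

<t,e>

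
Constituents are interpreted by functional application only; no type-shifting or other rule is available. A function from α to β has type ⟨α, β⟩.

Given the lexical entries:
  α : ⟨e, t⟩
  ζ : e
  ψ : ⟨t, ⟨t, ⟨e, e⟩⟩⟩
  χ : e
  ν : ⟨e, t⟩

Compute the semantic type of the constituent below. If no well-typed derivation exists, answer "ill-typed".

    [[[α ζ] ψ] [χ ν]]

⟨e, e⟩

[α ζ]: ⟨e, t⟩ applied to e yields t.
[[α ζ] ψ]: ⟨t, ⟨t, ⟨e, e⟩⟩⟩ applied to t yields ⟨t, ⟨e, e⟩⟩.
[χ ν]: ⟨e, t⟩ applied to e yields t.
[[[α ζ] ψ] [χ ν]]: ⟨t, ⟨e, e⟩⟩ applied to t yields ⟨e, e⟩.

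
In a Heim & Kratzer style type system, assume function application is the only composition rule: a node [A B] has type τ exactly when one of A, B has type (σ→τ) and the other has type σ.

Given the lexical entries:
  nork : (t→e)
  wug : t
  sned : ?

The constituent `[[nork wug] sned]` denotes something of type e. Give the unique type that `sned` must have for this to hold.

(e→e)

[[nork wug] sned] is required to be e. [nork wug] : e cannot yield e as functor, so sned : (e→e).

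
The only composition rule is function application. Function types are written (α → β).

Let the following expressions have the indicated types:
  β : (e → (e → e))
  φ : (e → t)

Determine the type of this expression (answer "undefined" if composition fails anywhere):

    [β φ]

undefined

[β φ]: (e → (e → e)) with (e → t) — neither is a function whose domain matches the other; composition fails here.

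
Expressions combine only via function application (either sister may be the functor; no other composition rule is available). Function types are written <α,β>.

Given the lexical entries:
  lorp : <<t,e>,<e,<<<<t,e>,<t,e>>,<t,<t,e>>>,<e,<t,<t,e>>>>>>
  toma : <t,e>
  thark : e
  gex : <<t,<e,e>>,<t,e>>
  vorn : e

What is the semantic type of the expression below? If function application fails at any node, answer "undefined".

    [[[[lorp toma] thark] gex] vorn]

[lorp toma]: functor lorp : <<t,e>,<e,<<<<t,e>,<t,e>>,<t,<t,e>>>,<e,<t,<t,e>>>>>>, argument toma : <t,e>; result <e,<<<<t,e>,<t,e>>,<t,<t,e>>>,<e,<t,<t,e>>>>>.
[[lorp toma] thark]: functor [lorp toma] : <e,<<<<t,e>,<t,e>>,<t,<t,e>>>,<e,<t,<t,e>>>>>, argument thark : e; result <<<<t,e>,<t,e>>,<t,<t,e>>>,<e,<t,<t,e>>>>.
[[[lorp toma] thark] gex]: <<<<t,e>,<t,e>>,<t,<t,e>>>,<e,<t,<t,e>>>> with <<t,<e,e>>,<t,e>> — neither is a function whose domain matches the other; composition fails here.

undefined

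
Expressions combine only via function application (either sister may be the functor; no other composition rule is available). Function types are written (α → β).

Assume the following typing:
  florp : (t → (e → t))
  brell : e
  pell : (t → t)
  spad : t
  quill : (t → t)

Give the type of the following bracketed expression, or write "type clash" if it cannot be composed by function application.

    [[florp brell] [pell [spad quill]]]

type clash

[florp brell]: (t → (e → t)) with e — neither is a function whose domain matches the other; composition fails here.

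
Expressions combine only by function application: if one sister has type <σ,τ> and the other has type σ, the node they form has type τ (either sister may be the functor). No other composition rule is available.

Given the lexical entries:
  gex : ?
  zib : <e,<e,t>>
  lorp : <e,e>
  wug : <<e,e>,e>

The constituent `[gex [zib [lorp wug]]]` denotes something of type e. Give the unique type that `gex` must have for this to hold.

<<e,t>,e>

[gex [zib [lorp wug]]] is required to be e. [zib [lorp wug]] : <e,t> cannot yield e as functor, so gex : <<e,t>,e>.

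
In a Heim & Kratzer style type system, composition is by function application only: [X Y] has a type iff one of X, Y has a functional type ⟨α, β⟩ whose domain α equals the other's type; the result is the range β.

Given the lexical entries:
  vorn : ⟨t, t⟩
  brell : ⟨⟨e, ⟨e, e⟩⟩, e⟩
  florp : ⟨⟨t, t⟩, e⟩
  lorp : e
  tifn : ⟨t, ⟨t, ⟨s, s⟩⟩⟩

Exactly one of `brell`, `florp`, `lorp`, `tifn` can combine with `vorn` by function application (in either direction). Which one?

florp

brell : ⟨⟨e, ⟨e, e⟩⟩, e⟩ — vorn needs t; brell needs ⟨e, ⟨e, e⟩⟩; neither fits.
florp — combines: florp : ⟨⟨t, t⟩, e⟩ takes vorn : ⟨t, t⟩ as argument, giving e.
lorp : e — vorn needs t; lorp needs nothing (atomic); neither fits.
tifn : ⟨t, ⟨t, ⟨s, s⟩⟩⟩ — vorn needs t; tifn needs t; neither fits.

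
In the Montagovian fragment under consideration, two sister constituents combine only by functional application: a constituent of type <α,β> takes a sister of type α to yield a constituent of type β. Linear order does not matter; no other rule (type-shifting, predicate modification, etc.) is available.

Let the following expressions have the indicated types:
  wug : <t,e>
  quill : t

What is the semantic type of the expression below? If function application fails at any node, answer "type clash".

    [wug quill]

e

[wug quill]: functor wug : <t,e>, argument quill : t; result e.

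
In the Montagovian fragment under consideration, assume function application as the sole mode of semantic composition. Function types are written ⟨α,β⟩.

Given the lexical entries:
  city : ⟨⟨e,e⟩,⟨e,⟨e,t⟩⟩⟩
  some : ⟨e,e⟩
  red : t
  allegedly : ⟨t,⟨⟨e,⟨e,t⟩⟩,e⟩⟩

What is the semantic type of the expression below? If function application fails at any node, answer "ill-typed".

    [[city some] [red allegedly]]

e

[city some] — city of type ⟨⟨e,e⟩,⟨e,⟨e,t⟩⟩⟩ combines with some of type ⟨e,e⟩: type ⟨e,⟨e,t⟩⟩.
[red allegedly] — allegedly of type ⟨t,⟨⟨e,⟨e,t⟩⟩,e⟩⟩ combines with red of type t: type ⟨⟨e,⟨e,t⟩⟩,e⟩.
[[city some] [red allegedly]] — [red allegedly] of type ⟨⟨e,⟨e,t⟩⟩,e⟩ combines with [city some] of type ⟨e,⟨e,t⟩⟩: type e.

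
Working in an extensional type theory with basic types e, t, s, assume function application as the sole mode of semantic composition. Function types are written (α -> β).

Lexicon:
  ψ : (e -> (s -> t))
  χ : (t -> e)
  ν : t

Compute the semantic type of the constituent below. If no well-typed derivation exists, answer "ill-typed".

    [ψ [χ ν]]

[χ ν]: χ is (t -> e), ν is t; result e.
[ψ [χ ν]]: ψ is (e -> (s -> t)), [χ ν] is e; result (s -> t).

(s -> t)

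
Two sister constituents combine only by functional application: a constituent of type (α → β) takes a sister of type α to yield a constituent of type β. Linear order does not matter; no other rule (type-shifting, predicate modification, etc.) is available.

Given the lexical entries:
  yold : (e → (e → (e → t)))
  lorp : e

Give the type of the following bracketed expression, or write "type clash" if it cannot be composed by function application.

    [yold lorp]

(e → (e → t))

[yold lorp] — yold of type (e → (e → (e → t))) combines with lorp of type e: type (e → (e → t)).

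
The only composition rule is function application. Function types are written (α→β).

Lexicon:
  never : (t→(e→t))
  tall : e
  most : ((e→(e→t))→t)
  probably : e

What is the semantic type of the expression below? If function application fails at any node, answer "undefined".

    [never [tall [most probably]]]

undefined

At [most probably]: neither ((e→(e→t))→t) nor e can take the other as argument; the node is ill-typed.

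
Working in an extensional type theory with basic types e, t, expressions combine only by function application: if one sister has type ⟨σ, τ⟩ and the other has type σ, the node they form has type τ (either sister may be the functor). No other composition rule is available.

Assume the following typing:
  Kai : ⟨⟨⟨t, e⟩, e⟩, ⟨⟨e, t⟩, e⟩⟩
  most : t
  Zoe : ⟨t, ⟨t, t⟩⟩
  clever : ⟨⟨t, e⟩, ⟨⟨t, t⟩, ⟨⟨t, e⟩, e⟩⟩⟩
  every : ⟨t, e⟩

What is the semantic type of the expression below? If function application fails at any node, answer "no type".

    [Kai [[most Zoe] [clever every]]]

⟨⟨e, t⟩, e⟩

[most Zoe]: ⟨t, ⟨t, t⟩⟩ applied to t yields ⟨t, t⟩.
[clever every]: ⟨⟨t, e⟩, ⟨⟨t, t⟩, ⟨⟨t, e⟩, e⟩⟩⟩ applied to ⟨t, e⟩ yields ⟨⟨t, t⟩, ⟨⟨t, e⟩, e⟩⟩.
[[most Zoe] [clever every]]: ⟨⟨t, t⟩, ⟨⟨t, e⟩, e⟩⟩ applied to ⟨t, t⟩ yields ⟨⟨t, e⟩, e⟩.
[Kai [[most Zoe] [clever every]]]: ⟨⟨⟨t, e⟩, e⟩, ⟨⟨e, t⟩, e⟩⟩ applied to ⟨⟨t, e⟩, e⟩ yields ⟨⟨e, t⟩, e⟩.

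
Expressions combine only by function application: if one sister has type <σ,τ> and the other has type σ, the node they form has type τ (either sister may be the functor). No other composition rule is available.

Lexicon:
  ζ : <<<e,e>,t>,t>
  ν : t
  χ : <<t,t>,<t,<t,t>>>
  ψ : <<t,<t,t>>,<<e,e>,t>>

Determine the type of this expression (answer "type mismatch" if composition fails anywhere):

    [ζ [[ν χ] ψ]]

type mismatch

At [ν χ]: neither t nor <<t,t>,<t,<t,t>>> can take the other as argument; the node is ill-typed.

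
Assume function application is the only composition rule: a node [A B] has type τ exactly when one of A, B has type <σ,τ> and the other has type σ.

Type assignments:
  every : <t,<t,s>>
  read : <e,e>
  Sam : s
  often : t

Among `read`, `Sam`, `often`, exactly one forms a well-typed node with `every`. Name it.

read : <e,e> — neither side's domain matches the other.
Sam : s — neither side's domain matches the other.
often — combines: every : <t,<t,s>> takes often : t as argument, giving <t,s>.

often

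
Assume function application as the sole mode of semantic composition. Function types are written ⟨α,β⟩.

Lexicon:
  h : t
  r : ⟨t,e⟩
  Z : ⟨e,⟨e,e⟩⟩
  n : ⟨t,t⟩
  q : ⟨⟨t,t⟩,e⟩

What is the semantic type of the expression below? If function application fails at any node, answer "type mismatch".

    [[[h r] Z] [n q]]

e

[h r]: ⟨t,e⟩ applied to t yields e.
[[h r] Z]: ⟨e,⟨e,e⟩⟩ applied to e yields ⟨e,e⟩.
[n q]: ⟨⟨t,t⟩,e⟩ applied to ⟨t,t⟩ yields e.
[[[h r] Z] [n q]]: ⟨e,e⟩ applied to e yields e.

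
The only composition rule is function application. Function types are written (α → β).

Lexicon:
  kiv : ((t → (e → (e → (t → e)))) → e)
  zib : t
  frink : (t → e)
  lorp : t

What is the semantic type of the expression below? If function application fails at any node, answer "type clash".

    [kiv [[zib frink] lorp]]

[zib frink] — frink of type (t → e) combines with zib of type t: type e.
[[zib frink] lorp]: e with t — neither is a function whose domain matches the other; composition fails here.

type clash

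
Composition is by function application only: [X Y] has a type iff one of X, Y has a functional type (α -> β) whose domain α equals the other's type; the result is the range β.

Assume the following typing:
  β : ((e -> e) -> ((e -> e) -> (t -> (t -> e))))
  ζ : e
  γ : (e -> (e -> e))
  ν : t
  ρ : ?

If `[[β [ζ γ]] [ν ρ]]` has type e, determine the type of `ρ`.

(t -> (((e -> e) -> (t -> (t -> e))) -> e))

At [[β [ζ γ]] [ν ρ]] (required: e): [β [ζ γ]] is ((e -> e) -> (t -> (t -> e))), which is not a function with range e; hence [ν ρ] is the functor — type (((e -> e) -> (t -> (t -> e))) -> e).
At [ν ρ] (required: (((e -> e) -> (t -> (t -> e))) -> e)): ν is t, which is not a function with range (((e -> e) -> (t -> (t -> e))) -> e); hence ρ is the functor — type (t -> (((e -> e) -> (t -> (t -> e))) -> e)).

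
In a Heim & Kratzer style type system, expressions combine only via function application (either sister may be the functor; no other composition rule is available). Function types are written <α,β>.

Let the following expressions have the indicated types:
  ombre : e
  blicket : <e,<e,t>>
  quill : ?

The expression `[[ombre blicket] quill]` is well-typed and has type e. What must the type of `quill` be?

[[ombre blicket] quill] must have type e. The sister [ombre blicket] has type <e,t>; that is not a function onto e, so quill must be the functor, of type <<e,t>,e>.

<<e,t>,e>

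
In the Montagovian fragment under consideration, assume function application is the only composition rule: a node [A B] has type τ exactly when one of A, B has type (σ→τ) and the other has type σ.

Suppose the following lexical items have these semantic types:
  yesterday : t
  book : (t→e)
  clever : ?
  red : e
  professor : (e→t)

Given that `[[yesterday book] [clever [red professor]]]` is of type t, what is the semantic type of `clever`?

(t→(e→t))

For [[yesterday book] [clever [red professor]]] to have type t with [yesterday book] of type e, [clever [red professor]] must be the function: [clever [red professor]] : (e→t).
For [clever [red professor]] to have type (e→t) with [red professor] of type t, clever must be the function: clever : (t→(e→t)).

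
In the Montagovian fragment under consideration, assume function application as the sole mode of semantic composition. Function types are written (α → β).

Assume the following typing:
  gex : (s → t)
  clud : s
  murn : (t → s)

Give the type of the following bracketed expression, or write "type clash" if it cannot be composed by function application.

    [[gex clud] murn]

[gex clud]: functor gex : (s → t), argument clud : s; result t.
[[gex clud] murn]: functor murn : (t → s), argument [gex clud] : t; result s.

s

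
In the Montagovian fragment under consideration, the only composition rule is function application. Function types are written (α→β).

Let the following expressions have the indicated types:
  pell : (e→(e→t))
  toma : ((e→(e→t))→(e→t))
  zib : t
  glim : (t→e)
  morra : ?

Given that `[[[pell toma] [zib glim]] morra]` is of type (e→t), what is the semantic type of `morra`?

(t→(e→t))

[[[pell toma] [zib glim]] morra] must have type (e→t). The sister [[pell toma] [zib glim]] has type t; that is not a function onto (e→t), so morra must be the functor, of type (t→(e→t)).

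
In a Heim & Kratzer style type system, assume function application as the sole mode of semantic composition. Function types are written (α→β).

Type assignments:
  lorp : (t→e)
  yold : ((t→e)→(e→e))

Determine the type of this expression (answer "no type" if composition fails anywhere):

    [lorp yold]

(e→e)

[lorp yold]: functor yold : ((t→e)→(e→e)), argument lorp : (t→e); result (e→e).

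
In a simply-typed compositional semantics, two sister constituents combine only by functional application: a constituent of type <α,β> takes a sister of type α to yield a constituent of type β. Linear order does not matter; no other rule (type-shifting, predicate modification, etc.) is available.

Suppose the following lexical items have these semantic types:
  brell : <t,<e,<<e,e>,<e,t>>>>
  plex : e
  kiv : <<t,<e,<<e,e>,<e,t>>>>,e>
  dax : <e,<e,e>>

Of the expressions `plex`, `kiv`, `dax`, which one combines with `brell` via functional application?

kiv

plex : e — does not combine with brell.
kiv — combines: kiv : <<t,<e,<<e,e>,<e,t>>>>,e> takes brell : <t,<e,<<e,e>,<e,t>>>> as argument, giving e.
dax : <e,<e,e>> — does not combine with brell.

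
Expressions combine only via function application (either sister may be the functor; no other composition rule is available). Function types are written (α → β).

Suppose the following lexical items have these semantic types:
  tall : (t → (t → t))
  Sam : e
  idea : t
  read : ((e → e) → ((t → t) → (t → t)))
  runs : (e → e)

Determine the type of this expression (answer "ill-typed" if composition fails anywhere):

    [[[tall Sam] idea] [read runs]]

ill-typed

[tall Sam]: (t → (t → t)) and e cannot combine by function application — type clash.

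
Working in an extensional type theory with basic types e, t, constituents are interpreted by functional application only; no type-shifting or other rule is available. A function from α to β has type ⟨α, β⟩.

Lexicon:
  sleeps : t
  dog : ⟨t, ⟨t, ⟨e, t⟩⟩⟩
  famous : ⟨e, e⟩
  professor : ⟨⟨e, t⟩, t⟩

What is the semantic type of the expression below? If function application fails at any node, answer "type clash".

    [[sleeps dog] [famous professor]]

[sleeps dog]: dog is ⟨t, ⟨t, ⟨e, t⟩⟩⟩, sleeps is t; result ⟨t, ⟨e, t⟩⟩.
[famous professor]: ⟨e, e⟩ with ⟨⟨e, t⟩, t⟩ — neither is a function whose domain matches the other; composition fails here.

type clash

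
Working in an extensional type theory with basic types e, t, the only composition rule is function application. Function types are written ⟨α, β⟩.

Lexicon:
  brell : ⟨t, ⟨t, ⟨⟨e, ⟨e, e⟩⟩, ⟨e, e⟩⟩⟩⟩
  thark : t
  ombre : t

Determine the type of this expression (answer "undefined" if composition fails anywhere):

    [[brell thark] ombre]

⟨⟨e, ⟨e, e⟩⟩, ⟨e, e⟩⟩

[brell thark] — brell of type ⟨t, ⟨t, ⟨⟨e, ⟨e, e⟩⟩, ⟨e, e⟩⟩⟩⟩ combines with thark of type t: type ⟨t, ⟨⟨e, ⟨e, e⟩⟩, ⟨e, e⟩⟩⟩.
[[brell thark] ombre] — [brell thark] of type ⟨t, ⟨⟨e, ⟨e, e⟩⟩, ⟨e, e⟩⟩⟩ combines with ombre of type t: type ⟨⟨e, ⟨e, e⟩⟩, ⟨e, e⟩⟩.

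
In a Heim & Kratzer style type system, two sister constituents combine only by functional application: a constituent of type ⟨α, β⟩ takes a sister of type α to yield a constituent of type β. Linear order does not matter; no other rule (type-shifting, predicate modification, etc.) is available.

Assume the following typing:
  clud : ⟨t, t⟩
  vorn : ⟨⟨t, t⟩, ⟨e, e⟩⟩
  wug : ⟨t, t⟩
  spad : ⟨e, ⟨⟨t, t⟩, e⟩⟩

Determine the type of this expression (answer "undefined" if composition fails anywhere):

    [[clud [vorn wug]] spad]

undefined

[vorn wug]: vorn is ⟨⟨t, t⟩, ⟨e, e⟩⟩, wug is ⟨t, t⟩; result ⟨e, e⟩.
[clud [vorn wug]]: ⟨t, t⟩ and ⟨e, e⟩ cannot combine by function application — type clash.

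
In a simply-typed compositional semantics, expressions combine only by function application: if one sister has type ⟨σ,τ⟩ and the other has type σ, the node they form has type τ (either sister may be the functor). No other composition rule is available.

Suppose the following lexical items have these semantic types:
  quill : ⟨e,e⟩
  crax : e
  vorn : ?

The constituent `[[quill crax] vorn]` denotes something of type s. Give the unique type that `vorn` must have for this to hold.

⟨e,s⟩

[[quill crax] vorn] must have type s. The sister [quill crax] has type e; that is not a function onto s, so vorn must be the functor, of type ⟨e,s⟩.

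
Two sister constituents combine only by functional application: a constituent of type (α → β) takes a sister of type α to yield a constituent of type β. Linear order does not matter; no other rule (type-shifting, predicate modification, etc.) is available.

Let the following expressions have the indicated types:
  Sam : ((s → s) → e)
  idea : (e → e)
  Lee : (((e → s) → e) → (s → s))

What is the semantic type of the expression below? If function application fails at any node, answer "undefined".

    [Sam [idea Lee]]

[idea Lee]: (e → e) with (((e → s) → e) → (s → s)) — neither is a function whose domain matches the other; composition fails here.

undefined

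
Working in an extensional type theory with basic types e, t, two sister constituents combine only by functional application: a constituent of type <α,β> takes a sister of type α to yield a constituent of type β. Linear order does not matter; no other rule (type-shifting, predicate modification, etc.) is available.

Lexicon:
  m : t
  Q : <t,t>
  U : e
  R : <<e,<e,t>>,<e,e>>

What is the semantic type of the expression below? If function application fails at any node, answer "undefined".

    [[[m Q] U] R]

undefined

[m Q] — Q of type <t,t> combines with m of type t: type t.
At [[m Q] U]: neither t nor e can take the other as argument; the node is ill-typed.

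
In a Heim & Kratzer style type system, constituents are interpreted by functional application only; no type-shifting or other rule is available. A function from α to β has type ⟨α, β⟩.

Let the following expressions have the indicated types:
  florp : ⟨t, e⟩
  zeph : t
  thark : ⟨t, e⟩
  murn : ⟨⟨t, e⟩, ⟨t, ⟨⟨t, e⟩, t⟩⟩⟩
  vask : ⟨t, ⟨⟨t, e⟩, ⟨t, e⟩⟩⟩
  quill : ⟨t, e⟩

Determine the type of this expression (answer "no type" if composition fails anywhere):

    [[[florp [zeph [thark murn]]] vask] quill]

⟨t, e⟩

[thark murn]: murn is ⟨⟨t, e⟩, ⟨t, ⟨⟨t, e⟩, t⟩⟩⟩, thark is ⟨t, e⟩; result ⟨t, ⟨⟨t, e⟩, t⟩⟩.
[zeph [thark murn]]: [thark murn] is ⟨t, ⟨⟨t, e⟩, t⟩⟩, zeph is t; result ⟨⟨t, e⟩, t⟩.
[florp [zeph [thark murn]]]: [zeph [thark murn]] is ⟨⟨t, e⟩, t⟩, florp is ⟨t, e⟩; result t.
[[florp [zeph [thark murn]]] vask]: vask is ⟨t, ⟨⟨t, e⟩, ⟨t, e⟩⟩⟩, [florp [zeph [thark murn]]] is t; result ⟨⟨t, e⟩, ⟨t, e⟩⟩.
[[[florp [zeph [thark murn]]] vask] quill]: [[florp [zeph [thark murn]]] vask] is ⟨⟨t, e⟩, ⟨t, e⟩⟩, quill is ⟨t, e⟩; result ⟨t, e⟩.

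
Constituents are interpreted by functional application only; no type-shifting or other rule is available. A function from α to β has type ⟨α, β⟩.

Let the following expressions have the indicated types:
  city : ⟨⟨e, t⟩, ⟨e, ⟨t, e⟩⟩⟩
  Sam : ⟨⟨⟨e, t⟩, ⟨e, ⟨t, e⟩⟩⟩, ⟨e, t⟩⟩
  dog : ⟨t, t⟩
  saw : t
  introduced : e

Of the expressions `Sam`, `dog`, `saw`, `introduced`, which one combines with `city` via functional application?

Sam — combines: Sam : ⟨⟨⟨e, t⟩, ⟨e, ⟨t, e⟩⟩⟩, ⟨e, t⟩⟩ takes city : ⟨⟨e, t⟩, ⟨e, ⟨t, e⟩⟩⟩ as argument, giving ⟨e, t⟩.
dog : ⟨t, t⟩ — city needs ⟨e, t⟩; dog needs t; neither fits.
saw : t — city needs ⟨e, t⟩; saw needs nothing (atomic); neither fits.
introduced : e — city needs ⟨e, t⟩; introduced needs nothing (atomic); neither fits.

Sam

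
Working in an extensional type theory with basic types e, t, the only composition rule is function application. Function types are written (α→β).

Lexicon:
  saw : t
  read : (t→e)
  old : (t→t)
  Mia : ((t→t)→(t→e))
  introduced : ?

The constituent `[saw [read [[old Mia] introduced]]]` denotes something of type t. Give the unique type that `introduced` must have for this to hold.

[saw [read [[old Mia] introduced]]] is required to be t. saw : t cannot yield t as functor, so [read [[old Mia] introduced]] : (t→t).
[read [[old Mia] introduced]] is required to be (t→t). read : (t→e) cannot yield (t→t) as functor, so [[old Mia] introduced] : ((t→e)→(t→t)).
[[old Mia] introduced] is required to be ((t→e)→(t→t)). [old Mia] : (t→e) cannot yield ((t→e)→(t→t)) as functor, so introduced : ((t→e)→((t→e)→(t→t))).

((t→e)→((t→e)→(t→t)))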